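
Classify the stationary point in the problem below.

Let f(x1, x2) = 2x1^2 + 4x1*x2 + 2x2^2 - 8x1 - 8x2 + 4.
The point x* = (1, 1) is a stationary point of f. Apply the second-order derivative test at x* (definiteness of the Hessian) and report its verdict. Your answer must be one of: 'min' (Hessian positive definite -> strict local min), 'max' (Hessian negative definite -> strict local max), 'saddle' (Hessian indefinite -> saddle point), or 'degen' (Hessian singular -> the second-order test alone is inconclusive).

Compute the Hessian H = grad^2 f:
  H = [[4, 4], [4, 4]]
Verify stationarity: grad f(x*) = H x* + g = (0, 0).
Eigenvalues of H: 0, 8.
H has a zero eigenvalue (singular; positive semidefinite but not definite), so H is neither positive definite, negative definite, nor indefinite. The second-order test alone is inconclusive -> degen.
(Indeed, f is constant along the null direction of H through x*, so x* is not a strict local extremum.)

degen


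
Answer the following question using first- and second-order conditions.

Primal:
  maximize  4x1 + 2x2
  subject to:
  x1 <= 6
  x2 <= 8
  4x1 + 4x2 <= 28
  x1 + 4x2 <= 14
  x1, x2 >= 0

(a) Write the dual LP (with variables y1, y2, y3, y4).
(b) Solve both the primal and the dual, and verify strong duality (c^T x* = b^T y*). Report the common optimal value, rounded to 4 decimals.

The standard primal-dual pair for 'max c^T x s.t. A x <= b, x >= 0' is:
  Dual:  min b^T y  s.t.  A^T y >= c,  y >= 0.

So the dual LP is:
  minimize  6y1 + 8y2 + 28y3 + 14y4
  subject to:
    y1 + 4y3 + y4 >= 4
    y2 + 4y3 + 4y4 >= 2
    y1, y2, y3, y4 >= 0

Solving the primal: x* = (6, 1).
  primal value c^T x* = 26.
Solving the dual: y* = (2, 0, 0.5, 0).
  dual value b^T y* = 26.
Strong duality: c^T x* = b^T y*. Confirmed.

26


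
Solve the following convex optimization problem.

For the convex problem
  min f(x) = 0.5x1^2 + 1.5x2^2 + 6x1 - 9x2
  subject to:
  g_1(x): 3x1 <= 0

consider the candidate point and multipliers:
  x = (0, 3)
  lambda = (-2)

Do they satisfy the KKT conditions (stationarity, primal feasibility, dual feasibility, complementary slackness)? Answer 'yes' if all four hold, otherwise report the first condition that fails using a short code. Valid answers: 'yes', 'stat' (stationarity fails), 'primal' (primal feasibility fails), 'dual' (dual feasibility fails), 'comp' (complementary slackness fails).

Gradient of f: grad f(x) = Q x + c = (6, 0)
Constraint values g_i(x) = a_i^T x - b_i:
  g_1((0, 3)) = 0
Stationarity residual: grad f(x) + sum_i lambda_i a_i = (0, 0)
  -> stationarity OK
Primal feasibility (all g_i <= 0): OK
Dual feasibility (all lambda_i >= 0): FAILS
Complementary slackness (lambda_i * g_i(x) = 0 for all i): OK

Verdict: the first failing condition is dual_feasibility -> dual.

dual


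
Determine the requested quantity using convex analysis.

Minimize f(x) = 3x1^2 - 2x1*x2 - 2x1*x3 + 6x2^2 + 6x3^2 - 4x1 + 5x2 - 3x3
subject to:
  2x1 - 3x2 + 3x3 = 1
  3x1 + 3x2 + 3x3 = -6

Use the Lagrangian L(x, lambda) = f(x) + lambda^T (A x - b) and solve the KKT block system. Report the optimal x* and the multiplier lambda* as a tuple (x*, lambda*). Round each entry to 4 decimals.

Form the Lagrangian:
  L(x, lambda) = (1/2) x^T Q x + c^T x + lambda^T (A x - b)
Stationarity (grad_x L = 0): Q x + c + A^T lambda = 0.
Primal feasibility: A x = b.

This gives the KKT block system:
  [ Q   A^T ] [ x     ]   [-c ]
  [ A    0  ] [ lambda ] = [ b ]

Solving the linear system:
  x*      = (-0.6607, -1.0565, -0.2827)
  lambda* = (-0.2143, 1.9048)
  f(x*)   = 4.9256

x* = (-0.6607, -1.0565, -0.2827), lambda* = (-0.2143, 1.9048)


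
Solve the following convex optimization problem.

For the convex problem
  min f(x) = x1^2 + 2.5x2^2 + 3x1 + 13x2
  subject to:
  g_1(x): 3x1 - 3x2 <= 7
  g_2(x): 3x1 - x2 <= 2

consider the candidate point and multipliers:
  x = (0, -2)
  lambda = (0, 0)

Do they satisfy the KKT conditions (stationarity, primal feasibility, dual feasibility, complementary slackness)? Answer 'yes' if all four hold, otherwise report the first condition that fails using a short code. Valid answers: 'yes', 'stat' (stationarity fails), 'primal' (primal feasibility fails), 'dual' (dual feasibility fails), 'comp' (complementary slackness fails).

Gradient of f: grad f(x) = Q x + c = (3, 3)
Constraint values g_i(x) = a_i^T x - b_i:
  g_1((0, -2)) = -1
  g_2((0, -2)) = 0
Stationarity residual: grad f(x) + sum_i lambda_i a_i = (3, 3)
  -> stationarity FAILS
Primal feasibility (all g_i <= 0): OK
Dual feasibility (all lambda_i >= 0): OK
Complementary slackness (lambda_i * g_i(x) = 0 for all i): OK

Verdict: the first failing condition is stationarity -> stat.

stat


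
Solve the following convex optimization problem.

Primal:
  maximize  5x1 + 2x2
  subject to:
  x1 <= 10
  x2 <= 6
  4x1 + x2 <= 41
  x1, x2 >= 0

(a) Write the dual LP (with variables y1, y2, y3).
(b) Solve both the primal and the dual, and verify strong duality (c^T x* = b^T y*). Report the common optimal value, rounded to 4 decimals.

The standard primal-dual pair for 'max c^T x s.t. A x <= b, x >= 0' is:
  Dual:  min b^T y  s.t.  A^T y >= c,  y >= 0.

So the dual LP is:
  minimize  10y1 + 6y2 + 41y3
  subject to:
    y1 + 4y3 >= 5
    y2 + y3 >= 2
    y1, y2, y3 >= 0

Solving the primal: x* = (8.75, 6).
  primal value c^T x* = 55.75.
Solving the dual: y* = (0, 0.75, 1.25).
  dual value b^T y* = 55.75.
Strong duality: c^T x* = b^T y*. Confirmed.

55.75


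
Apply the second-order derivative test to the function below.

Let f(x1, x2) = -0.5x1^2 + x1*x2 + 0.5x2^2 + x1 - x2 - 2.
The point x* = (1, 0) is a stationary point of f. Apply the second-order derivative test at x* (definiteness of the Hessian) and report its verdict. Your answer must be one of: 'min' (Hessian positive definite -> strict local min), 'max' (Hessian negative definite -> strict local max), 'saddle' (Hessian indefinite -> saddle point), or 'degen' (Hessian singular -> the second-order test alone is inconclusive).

Compute the Hessian H = grad^2 f:
  H = [[-1, 1], [1, 1]]
Verify stationarity: grad f(x*) = H x* + g = (0, 0).
Eigenvalues of H: -1.4142, 1.4142.
Eigenvalues have mixed signs, so H is indefinite -> x* is a saddle point.

saddle


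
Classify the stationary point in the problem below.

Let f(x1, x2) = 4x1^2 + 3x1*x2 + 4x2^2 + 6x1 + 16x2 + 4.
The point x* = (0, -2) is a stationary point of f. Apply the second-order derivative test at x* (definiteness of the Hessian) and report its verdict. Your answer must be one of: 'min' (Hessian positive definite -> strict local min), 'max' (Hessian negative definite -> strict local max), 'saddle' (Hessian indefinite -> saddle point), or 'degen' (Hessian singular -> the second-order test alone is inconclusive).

Compute the Hessian H = grad^2 f:
  H = [[8, 3], [3, 8]]
Verify stationarity: grad f(x*) = H x* + g = (0, 0).
Eigenvalues of H: 5, 11.
Both eigenvalues > 0, so H is positive definite -> x* is a strict local min.

min


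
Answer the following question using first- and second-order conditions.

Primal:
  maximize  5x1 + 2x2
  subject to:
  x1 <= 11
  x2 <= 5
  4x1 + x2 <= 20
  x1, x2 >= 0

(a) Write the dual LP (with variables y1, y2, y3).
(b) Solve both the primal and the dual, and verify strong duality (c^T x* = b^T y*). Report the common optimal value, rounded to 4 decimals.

The standard primal-dual pair for 'max c^T x s.t. A x <= b, x >= 0' is:
  Dual:  min b^T y  s.t.  A^T y >= c,  y >= 0.

So the dual LP is:
  minimize  11y1 + 5y2 + 20y3
  subject to:
    y1 + 4y3 >= 5
    y2 + y3 >= 2
    y1, y2, y3 >= 0

Solving the primal: x* = (3.75, 5).
  primal value c^T x* = 28.75.
Solving the dual: y* = (0, 0.75, 1.25).
  dual value b^T y* = 28.75.
Strong duality: c^T x* = b^T y*. Confirmed.

28.75


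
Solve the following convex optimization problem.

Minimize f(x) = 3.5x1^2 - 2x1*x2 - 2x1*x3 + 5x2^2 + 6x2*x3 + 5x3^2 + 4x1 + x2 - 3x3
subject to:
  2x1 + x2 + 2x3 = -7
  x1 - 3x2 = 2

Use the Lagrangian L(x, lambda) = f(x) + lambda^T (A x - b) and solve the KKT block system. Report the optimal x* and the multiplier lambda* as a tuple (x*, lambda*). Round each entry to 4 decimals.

Form the Lagrangian:
  L(x, lambda) = (1/2) x^T Q x + c^T x + lambda^T (A x - b)
Stationarity (grad_x L = 0): Q x + c + A^T lambda = 0.
Primal feasibility: A x = b.

This gives the KKT block system:
  [ Q   A^T ] [ x     ]   [-c ]
  [ A    0  ] [ lambda ] = [ b ]

Solving the linear system:
  x*      = (-2.3815, -1.4605, -0.3883)
  lambda* = (5.4414, -1.9101)
  f(x*)   = 16.0443

x* = (-2.3815, -1.4605, -0.3883), lambda* = (5.4414, -1.9101)


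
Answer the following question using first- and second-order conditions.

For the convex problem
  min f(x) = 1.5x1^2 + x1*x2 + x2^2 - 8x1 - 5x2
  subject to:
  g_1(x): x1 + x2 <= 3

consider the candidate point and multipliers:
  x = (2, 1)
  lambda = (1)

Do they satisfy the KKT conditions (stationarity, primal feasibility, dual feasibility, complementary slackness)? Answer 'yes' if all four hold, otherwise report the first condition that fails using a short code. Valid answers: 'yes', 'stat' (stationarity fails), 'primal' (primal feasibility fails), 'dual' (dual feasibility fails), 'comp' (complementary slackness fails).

Gradient of f: grad f(x) = Q x + c = (-1, -1)
Constraint values g_i(x) = a_i^T x - b_i:
  g_1((2, 1)) = 0
Stationarity residual: grad f(x) + sum_i lambda_i a_i = (0, 0)
  -> stationarity OK
Primal feasibility (all g_i <= 0): OK
Dual feasibility (all lambda_i >= 0): OK
Complementary slackness (lambda_i * g_i(x) = 0 for all i): OK

Verdict: yes, KKT holds.

yes


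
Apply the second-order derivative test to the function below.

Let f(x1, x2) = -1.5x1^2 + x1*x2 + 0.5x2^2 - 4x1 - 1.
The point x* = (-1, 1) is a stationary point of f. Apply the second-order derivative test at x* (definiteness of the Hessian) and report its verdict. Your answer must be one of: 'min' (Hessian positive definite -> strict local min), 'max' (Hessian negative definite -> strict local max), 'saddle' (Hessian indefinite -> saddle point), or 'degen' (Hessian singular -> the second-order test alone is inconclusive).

Compute the Hessian H = grad^2 f:
  H = [[-3, 1], [1, 1]]
Verify stationarity: grad f(x*) = H x* + g = (0, 0).
Eigenvalues of H: -3.2361, 1.2361.
Eigenvalues have mixed signs, so H is indefinite -> x* is a saddle point.

saddle


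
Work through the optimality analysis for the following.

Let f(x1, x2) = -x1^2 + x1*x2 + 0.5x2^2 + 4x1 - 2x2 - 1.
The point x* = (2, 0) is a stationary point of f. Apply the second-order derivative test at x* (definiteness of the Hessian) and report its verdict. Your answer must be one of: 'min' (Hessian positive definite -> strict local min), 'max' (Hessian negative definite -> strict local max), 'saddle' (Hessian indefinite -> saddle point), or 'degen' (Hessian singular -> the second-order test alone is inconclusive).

Compute the Hessian H = grad^2 f:
  H = [[-2, 1], [1, 1]]
Verify stationarity: grad f(x*) = H x* + g = (0, 0).
Eigenvalues of H: -2.3028, 1.3028.
Eigenvalues have mixed signs, so H is indefinite -> x* is a saddle point.

saddle


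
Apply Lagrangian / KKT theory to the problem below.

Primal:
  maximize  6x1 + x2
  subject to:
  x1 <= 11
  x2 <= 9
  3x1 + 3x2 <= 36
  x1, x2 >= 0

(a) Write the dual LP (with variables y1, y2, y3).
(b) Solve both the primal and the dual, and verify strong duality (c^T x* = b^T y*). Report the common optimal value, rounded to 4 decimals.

The standard primal-dual pair for 'max c^T x s.t. A x <= b, x >= 0' is:
  Dual:  min b^T y  s.t.  A^T y >= c,  y >= 0.

So the dual LP is:
  minimize  11y1 + 9y2 + 36y3
  subject to:
    y1 + 3y3 >= 6
    y2 + 3y3 >= 1
    y1, y2, y3 >= 0

Solving the primal: x* = (11, 1).
  primal value c^T x* = 67.
Solving the dual: y* = (5, 0, 0.3333).
  dual value b^T y* = 67.
Strong duality: c^T x* = b^T y*. Confirmed.

67


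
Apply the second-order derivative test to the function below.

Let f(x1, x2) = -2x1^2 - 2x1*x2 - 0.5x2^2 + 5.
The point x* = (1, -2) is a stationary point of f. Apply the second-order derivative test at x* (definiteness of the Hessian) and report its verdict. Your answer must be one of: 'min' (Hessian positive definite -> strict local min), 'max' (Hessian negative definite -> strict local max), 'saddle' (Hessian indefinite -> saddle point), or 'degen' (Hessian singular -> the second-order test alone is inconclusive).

Compute the Hessian H = grad^2 f:
  H = [[-4, -2], [-2, -1]]
Verify stationarity: grad f(x*) = H x* + g = (0, 0).
Eigenvalues of H: -5, 0.
H has a zero eigenvalue (singular; negative semidefinite but not definite), so H is neither positive definite, negative definite, nor indefinite. The second-order test alone is inconclusive -> degen.
(Indeed, f is constant along the null direction of H through x*, so x* is not a strict local extremum.)

degen


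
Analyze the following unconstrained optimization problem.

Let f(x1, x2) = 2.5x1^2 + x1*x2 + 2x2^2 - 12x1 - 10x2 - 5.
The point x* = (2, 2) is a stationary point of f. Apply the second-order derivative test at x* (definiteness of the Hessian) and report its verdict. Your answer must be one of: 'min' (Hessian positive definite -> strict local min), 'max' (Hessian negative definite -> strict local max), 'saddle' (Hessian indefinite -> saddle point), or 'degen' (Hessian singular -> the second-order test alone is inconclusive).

Compute the Hessian H = grad^2 f:
  H = [[5, 1], [1, 4]]
Verify stationarity: grad f(x*) = H x* + g = (0, 0).
Eigenvalues of H: 3.382, 5.618.
Both eigenvalues > 0, so H is positive definite -> x* is a strict local min.

min


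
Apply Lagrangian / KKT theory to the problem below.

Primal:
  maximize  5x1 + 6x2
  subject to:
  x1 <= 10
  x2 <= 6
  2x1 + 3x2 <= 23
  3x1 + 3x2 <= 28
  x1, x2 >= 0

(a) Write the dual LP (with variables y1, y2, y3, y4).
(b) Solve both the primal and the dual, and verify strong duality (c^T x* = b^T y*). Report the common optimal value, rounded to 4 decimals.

The standard primal-dual pair for 'max c^T x s.t. A x <= b, x >= 0' is:
  Dual:  min b^T y  s.t.  A^T y >= c,  y >= 0.

So the dual LP is:
  minimize  10y1 + 6y2 + 23y3 + 28y4
  subject to:
    y1 + 2y3 + 3y4 >= 5
    y2 + 3y3 + 3y4 >= 6
    y1, y2, y3, y4 >= 0

Solving the primal: x* = (5, 4.3333).
  primal value c^T x* = 51.
Solving the dual: y* = (0, 0, 1, 1).
  dual value b^T y* = 51.
Strong duality: c^T x* = b^T y*. Confirmed.

51


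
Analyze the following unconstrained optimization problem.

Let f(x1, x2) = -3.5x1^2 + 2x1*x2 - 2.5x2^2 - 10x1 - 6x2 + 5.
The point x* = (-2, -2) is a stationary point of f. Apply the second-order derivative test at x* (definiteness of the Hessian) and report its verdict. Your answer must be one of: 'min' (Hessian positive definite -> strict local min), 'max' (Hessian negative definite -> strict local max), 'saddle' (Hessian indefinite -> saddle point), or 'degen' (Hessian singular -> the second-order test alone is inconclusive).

Compute the Hessian H = grad^2 f:
  H = [[-7, 2], [2, -5]]
Verify stationarity: grad f(x*) = H x* + g = (0, 0).
Eigenvalues of H: -8.2361, -3.7639.
Both eigenvalues < 0, so H is negative definite -> x* is a strict local max.

max


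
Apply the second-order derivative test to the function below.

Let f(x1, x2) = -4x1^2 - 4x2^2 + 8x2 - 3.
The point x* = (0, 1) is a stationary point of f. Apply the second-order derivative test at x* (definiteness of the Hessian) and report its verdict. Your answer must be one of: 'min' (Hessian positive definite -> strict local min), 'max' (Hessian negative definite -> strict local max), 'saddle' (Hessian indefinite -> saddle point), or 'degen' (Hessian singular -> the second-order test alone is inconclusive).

Compute the Hessian H = grad^2 f:
  H = [[-8, 0], [0, -8]]
Verify stationarity: grad f(x*) = H x* + g = (0, 0).
Eigenvalues of H: -8, -8.
Both eigenvalues < 0, so H is negative definite -> x* is a strict local max.

max


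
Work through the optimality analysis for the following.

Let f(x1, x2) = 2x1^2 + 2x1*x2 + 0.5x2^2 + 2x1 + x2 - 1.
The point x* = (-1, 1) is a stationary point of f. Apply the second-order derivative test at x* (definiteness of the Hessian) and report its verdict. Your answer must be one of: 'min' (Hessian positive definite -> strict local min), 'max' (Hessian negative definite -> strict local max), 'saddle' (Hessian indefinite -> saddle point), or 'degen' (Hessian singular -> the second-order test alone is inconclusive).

Compute the Hessian H = grad^2 f:
  H = [[4, 2], [2, 1]]
Verify stationarity: grad f(x*) = H x* + g = (0, 0).
Eigenvalues of H: 0, 5.
H has a zero eigenvalue (singular; positive semidefinite but not definite), so H is neither positive definite, negative definite, nor indefinite. The second-order test alone is inconclusive -> degen.
(Indeed, f is constant along the null direction of H through x*, so x* is not a strict local extremum.)

degen


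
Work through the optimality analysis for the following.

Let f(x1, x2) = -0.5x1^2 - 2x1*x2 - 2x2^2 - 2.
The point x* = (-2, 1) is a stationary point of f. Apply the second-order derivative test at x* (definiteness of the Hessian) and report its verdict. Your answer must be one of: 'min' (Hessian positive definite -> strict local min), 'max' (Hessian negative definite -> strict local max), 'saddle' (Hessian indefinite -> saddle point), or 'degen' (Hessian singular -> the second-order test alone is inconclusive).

Compute the Hessian H = grad^2 f:
  H = [[-1, -2], [-2, -4]]
Verify stationarity: grad f(x*) = H x* + g = (0, 0).
Eigenvalues of H: -5, 0.
H has a zero eigenvalue (singular; negative semidefinite but not definite), so H is neither positive definite, negative definite, nor indefinite. The second-order test alone is inconclusive -> degen.
(Indeed, f is constant along the null direction of H through x*, so x* is not a strict local extremum.)

degen


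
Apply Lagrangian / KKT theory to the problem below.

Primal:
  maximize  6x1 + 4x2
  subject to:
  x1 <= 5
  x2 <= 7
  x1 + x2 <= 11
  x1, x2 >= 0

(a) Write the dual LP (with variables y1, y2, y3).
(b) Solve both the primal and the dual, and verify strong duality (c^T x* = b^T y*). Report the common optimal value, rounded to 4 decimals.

The standard primal-dual pair for 'max c^T x s.t. A x <= b, x >= 0' is:
  Dual:  min b^T y  s.t.  A^T y >= c,  y >= 0.

So the dual LP is:
  minimize  5y1 + 7y2 + 11y3
  subject to:
    y1 + y3 >= 6
    y2 + y3 >= 4
    y1, y2, y3 >= 0

Solving the primal: x* = (5, 6).
  primal value c^T x* = 54.
Solving the dual: y* = (2, 0, 4).
  dual value b^T y* = 54.
Strong duality: c^T x* = b^T y*. Confirmed.

54


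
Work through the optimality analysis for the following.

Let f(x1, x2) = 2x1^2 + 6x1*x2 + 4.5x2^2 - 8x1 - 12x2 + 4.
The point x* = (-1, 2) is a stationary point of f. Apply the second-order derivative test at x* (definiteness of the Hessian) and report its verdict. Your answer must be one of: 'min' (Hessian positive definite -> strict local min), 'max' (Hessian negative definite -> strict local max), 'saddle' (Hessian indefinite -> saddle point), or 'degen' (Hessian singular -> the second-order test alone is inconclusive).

Compute the Hessian H = grad^2 f:
  H = [[4, 6], [6, 9]]
Verify stationarity: grad f(x*) = H x* + g = (0, 0).
Eigenvalues of H: 0, 13.
H has a zero eigenvalue (singular; positive semidefinite but not definite), so H is neither positive definite, negative definite, nor indefinite. The second-order test alone is inconclusive -> degen.
(Indeed, f is constant along the null direction of H through x*, so x* is not a strict local extremum.)

degen


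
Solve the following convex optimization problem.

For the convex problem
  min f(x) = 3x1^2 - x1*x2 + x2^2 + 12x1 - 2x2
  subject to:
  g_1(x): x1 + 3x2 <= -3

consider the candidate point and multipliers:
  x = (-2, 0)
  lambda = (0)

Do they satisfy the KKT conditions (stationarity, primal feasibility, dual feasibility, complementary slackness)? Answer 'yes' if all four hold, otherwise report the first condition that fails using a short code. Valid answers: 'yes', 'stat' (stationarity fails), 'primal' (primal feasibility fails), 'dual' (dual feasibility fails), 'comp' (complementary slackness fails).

Gradient of f: grad f(x) = Q x + c = (0, 0)
Constraint values g_i(x) = a_i^T x - b_i:
  g_1((-2, 0)) = 1
Stationarity residual: grad f(x) + sum_i lambda_i a_i = (0, 0)
  -> stationarity OK
Primal feasibility (all g_i <= 0): FAILS
Dual feasibility (all lambda_i >= 0): OK
Complementary slackness (lambda_i * g_i(x) = 0 for all i): OK

Verdict: the first failing condition is primal_feasibility -> primal.

primal


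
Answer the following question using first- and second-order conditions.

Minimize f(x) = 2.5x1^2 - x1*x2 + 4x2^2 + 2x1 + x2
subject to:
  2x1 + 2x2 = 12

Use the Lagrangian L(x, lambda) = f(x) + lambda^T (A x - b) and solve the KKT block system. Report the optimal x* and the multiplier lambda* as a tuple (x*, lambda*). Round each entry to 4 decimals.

Form the Lagrangian:
  L(x, lambda) = (1/2) x^T Q x + c^T x + lambda^T (A x - b)
Stationarity (grad_x L = 0): Q x + c + A^T lambda = 0.
Primal feasibility: A x = b.

This gives the KKT block system:
  [ Q   A^T ] [ x     ]   [-c ]
  [ A    0  ] [ lambda ] = [ b ]

Solving the linear system:
  x*      = (3.5333, 2.4667)
  lambda* = (-8.6)
  f(x*)   = 56.3667

x* = (3.5333, 2.4667), lambda* = (-8.6)


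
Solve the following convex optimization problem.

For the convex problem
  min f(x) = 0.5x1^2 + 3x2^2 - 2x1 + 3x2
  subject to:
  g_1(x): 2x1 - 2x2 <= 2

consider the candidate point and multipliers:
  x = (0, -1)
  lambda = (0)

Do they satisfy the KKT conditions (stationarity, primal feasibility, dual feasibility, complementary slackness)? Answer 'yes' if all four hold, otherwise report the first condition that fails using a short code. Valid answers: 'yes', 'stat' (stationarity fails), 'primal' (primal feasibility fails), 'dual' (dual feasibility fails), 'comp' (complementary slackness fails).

Gradient of f: grad f(x) = Q x + c = (-2, -3)
Constraint values g_i(x) = a_i^T x - b_i:
  g_1((0, -1)) = 0
Stationarity residual: grad f(x) + sum_i lambda_i a_i = (-2, -3)
  -> stationarity FAILS
Primal feasibility (all g_i <= 0): OK
Dual feasibility (all lambda_i >= 0): OK
Complementary slackness (lambda_i * g_i(x) = 0 for all i): OK

Verdict: the first failing condition is stationarity -> stat.

stat


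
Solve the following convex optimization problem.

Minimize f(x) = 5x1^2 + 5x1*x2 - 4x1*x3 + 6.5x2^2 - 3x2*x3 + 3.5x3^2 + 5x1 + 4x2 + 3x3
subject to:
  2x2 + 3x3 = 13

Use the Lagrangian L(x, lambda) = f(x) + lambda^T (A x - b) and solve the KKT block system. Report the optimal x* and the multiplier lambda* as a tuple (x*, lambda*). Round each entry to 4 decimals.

Form the Lagrangian:
  L(x, lambda) = (1/2) x^T Q x + c^T x + lambda^T (A x - b)
Stationarity (grad_x L = 0): Q x + c + A^T lambda = 0.
Primal feasibility: A x = b.

This gives the KKT block system:
  [ Q   A^T ] [ x     ]   [-c ]
  [ A    0  ] [ lambda ] = [ b ]

Solving the linear system:
  x*      = (0.0609, 1.5293, 3.3138)
  lambda* = (-7.1218)
  f(x*)   = 54.4731

x* = (0.0609, 1.5293, 3.3138), lambda* = (-7.1218)


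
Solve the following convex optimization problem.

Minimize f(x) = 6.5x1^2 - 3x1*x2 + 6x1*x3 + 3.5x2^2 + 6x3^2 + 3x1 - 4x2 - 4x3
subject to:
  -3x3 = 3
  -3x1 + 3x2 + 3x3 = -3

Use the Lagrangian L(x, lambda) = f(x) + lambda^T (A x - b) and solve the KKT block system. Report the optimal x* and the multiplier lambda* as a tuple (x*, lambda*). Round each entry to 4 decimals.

Form the Lagrangian:
  L(x, lambda) = (1/2) x^T Q x + c^T x + lambda^T (A x - b)
Stationarity (grad_x L = 0): Q x + c + A^T lambda = 0.
Primal feasibility: A x = b.

This gives the KKT block system:
  [ Q   A^T ] [ x     ]   [-c ]
  [ A    0  ] [ lambda ] = [ b ]

Solving the linear system:
  x*      = (0.5, 0.5, -1)
  lambda* = (-3.6667, 0.6667)
  f(x*)   = 8.25

x* = (0.5, 0.5, -1), lambda* = (-3.6667, 0.6667)


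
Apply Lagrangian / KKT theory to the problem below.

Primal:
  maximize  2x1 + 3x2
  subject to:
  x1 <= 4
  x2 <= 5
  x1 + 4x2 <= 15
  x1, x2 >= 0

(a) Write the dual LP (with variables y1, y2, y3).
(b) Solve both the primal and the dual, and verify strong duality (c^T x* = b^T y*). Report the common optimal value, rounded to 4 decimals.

The standard primal-dual pair for 'max c^T x s.t. A x <= b, x >= 0' is:
  Dual:  min b^T y  s.t.  A^T y >= c,  y >= 0.

So the dual LP is:
  minimize  4y1 + 5y2 + 15y3
  subject to:
    y1 + y3 >= 2
    y2 + 4y3 >= 3
    y1, y2, y3 >= 0

Solving the primal: x* = (4, 2.75).
  primal value c^T x* = 16.25.
Solving the dual: y* = (1.25, 0, 0.75).
  dual value b^T y* = 16.25.
Strong duality: c^T x* = b^T y*. Confirmed.

16.25


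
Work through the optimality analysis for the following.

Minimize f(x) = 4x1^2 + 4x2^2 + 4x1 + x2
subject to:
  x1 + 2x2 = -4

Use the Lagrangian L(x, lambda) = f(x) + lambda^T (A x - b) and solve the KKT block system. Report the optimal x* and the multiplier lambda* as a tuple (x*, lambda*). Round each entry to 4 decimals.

Form the Lagrangian:
  L(x, lambda) = (1/2) x^T Q x + c^T x + lambda^T (A x - b)
Stationarity (grad_x L = 0): Q x + c + A^T lambda = 0.
Primal feasibility: A x = b.

This gives the KKT block system:
  [ Q   A^T ] [ x     ]   [-c ]
  [ A    0  ] [ lambda ] = [ b ]

Solving the linear system:
  x*      = (-1.15, -1.425)
  lambda* = (5.2)
  f(x*)   = 7.3875

x* = (-1.15, -1.425), lambda* = (5.2)


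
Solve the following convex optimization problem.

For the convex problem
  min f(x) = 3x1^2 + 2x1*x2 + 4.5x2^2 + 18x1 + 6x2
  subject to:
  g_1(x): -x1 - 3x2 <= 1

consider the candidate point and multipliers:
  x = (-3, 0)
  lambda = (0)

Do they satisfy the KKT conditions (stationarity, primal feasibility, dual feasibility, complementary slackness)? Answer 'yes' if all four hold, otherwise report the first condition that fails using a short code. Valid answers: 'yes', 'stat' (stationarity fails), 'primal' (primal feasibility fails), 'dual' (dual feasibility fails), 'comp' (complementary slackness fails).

Gradient of f: grad f(x) = Q x + c = (0, 0)
Constraint values g_i(x) = a_i^T x - b_i:
  g_1((-3, 0)) = 2
Stationarity residual: grad f(x) + sum_i lambda_i a_i = (0, 0)
  -> stationarity OK
Primal feasibility (all g_i <= 0): FAILS
Dual feasibility (all lambda_i >= 0): OK
Complementary slackness (lambda_i * g_i(x) = 0 for all i): OK

Verdict: the first failing condition is primal_feasibility -> primal.

primal


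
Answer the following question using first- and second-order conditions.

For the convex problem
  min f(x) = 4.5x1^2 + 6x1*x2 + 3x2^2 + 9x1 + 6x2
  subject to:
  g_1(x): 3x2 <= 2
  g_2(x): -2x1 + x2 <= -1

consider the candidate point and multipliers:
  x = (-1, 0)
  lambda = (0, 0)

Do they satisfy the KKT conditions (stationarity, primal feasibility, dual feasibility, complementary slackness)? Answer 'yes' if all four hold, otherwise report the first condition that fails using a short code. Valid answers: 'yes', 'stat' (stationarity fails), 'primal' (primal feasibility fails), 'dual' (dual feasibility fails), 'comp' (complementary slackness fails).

Gradient of f: grad f(x) = Q x + c = (0, 0)
Constraint values g_i(x) = a_i^T x - b_i:
  g_1((-1, 0)) = -2
  g_2((-1, 0)) = 3
Stationarity residual: grad f(x) + sum_i lambda_i a_i = (0, 0)
  -> stationarity OK
Primal feasibility (all g_i <= 0): FAILS
Dual feasibility (all lambda_i >= 0): OK
Complementary slackness (lambda_i * g_i(x) = 0 for all i): OK

Verdict: the first failing condition is primal_feasibility -> primal.

primal


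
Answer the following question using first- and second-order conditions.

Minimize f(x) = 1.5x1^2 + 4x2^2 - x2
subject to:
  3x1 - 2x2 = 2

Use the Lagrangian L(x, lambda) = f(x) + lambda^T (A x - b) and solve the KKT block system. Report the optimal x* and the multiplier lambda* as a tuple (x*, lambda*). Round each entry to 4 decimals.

Form the Lagrangian:
  L(x, lambda) = (1/2) x^T Q x + c^T x + lambda^T (A x - b)
Stationarity (grad_x L = 0): Q x + c + A^T lambda = 0.
Primal feasibility: A x = b.

This gives the KKT block system:
  [ Q   A^T ] [ x     ]   [-c ]
  [ A    0  ] [ lambda ] = [ b ]

Solving the linear system:
  x*      = (0.6429, -0.0357)
  lambda* = (-0.6429)
  f(x*)   = 0.6607

x* = (0.6429, -0.0357), lambda* = (-0.6429)


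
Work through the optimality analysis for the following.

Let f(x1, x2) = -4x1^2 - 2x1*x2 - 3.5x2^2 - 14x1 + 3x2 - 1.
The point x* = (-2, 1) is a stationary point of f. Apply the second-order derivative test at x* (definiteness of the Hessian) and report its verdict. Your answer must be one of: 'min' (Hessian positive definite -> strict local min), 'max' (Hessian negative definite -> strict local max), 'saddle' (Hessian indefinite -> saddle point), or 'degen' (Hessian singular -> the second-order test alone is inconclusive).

Compute the Hessian H = grad^2 f:
  H = [[-8, -2], [-2, -7]]
Verify stationarity: grad f(x*) = H x* + g = (0, 0).
Eigenvalues of H: -9.5616, -5.4384.
Both eigenvalues < 0, so H is negative definite -> x* is a strict local max.

max


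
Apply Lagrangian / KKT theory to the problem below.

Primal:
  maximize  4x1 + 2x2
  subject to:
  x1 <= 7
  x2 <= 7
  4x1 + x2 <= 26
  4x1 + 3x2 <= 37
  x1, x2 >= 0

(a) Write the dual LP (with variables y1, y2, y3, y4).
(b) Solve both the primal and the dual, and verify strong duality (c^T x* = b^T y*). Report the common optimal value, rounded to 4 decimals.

The standard primal-dual pair for 'max c^T x s.t. A x <= b, x >= 0' is:
  Dual:  min b^T y  s.t.  A^T y >= c,  y >= 0.

So the dual LP is:
  minimize  7y1 + 7y2 + 26y3 + 37y4
  subject to:
    y1 + 4y3 + 4y4 >= 4
    y2 + y3 + 3y4 >= 2
    y1, y2, y3, y4 >= 0

Solving the primal: x* = (5.125, 5.5).
  primal value c^T x* = 31.5.
Solving the dual: y* = (0, 0, 0.5, 0.5).
  dual value b^T y* = 31.5.
Strong duality: c^T x* = b^T y*. Confirmed.

31.5


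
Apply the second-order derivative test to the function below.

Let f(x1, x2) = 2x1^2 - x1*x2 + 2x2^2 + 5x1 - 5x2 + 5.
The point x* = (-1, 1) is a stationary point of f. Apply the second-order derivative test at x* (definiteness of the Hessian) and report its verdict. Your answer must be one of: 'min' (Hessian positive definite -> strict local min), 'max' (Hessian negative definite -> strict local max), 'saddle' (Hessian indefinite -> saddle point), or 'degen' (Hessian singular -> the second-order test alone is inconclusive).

Compute the Hessian H = grad^2 f:
  H = [[4, -1], [-1, 4]]
Verify stationarity: grad f(x*) = H x* + g = (0, 0).
Eigenvalues of H: 3, 5.
Both eigenvalues > 0, so H is positive definite -> x* is a strict local min.

min


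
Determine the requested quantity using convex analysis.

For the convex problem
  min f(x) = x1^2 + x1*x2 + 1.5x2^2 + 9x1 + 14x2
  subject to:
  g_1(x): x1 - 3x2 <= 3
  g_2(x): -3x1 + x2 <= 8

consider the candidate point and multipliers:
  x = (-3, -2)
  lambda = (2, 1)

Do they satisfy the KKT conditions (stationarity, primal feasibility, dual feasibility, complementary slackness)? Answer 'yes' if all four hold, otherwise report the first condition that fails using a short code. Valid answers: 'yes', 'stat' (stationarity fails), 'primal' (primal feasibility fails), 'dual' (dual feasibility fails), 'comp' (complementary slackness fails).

Gradient of f: grad f(x) = Q x + c = (1, 5)
Constraint values g_i(x) = a_i^T x - b_i:
  g_1((-3, -2)) = 0
  g_2((-3, -2)) = -1
Stationarity residual: grad f(x) + sum_i lambda_i a_i = (0, 0)
  -> stationarity OK
Primal feasibility (all g_i <= 0): OK
Dual feasibility (all lambda_i >= 0): OK
Complementary slackness (lambda_i * g_i(x) = 0 for all i): FAILS

Verdict: the first failing condition is complementary_slackness -> comp.

comp


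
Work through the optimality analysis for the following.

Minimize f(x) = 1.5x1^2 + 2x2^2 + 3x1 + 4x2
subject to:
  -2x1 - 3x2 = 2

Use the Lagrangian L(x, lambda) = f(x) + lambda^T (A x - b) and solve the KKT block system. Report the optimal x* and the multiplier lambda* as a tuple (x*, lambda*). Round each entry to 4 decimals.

Form the Lagrangian:
  L(x, lambda) = (1/2) x^T Q x + c^T x + lambda^T (A x - b)
Stationarity (grad_x L = 0): Q x + c + A^T lambda = 0.
Primal feasibility: A x = b.

This gives the KKT block system:
  [ Q   A^T ] [ x     ]   [-c ]
  [ A    0  ] [ lambda ] = [ b ]

Solving the linear system:
  x*      = (-0.4419, -0.3721)
  lambda* = (0.8372)
  f(x*)   = -2.2442

x* = (-0.4419, -0.3721), lambda* = (0.8372)


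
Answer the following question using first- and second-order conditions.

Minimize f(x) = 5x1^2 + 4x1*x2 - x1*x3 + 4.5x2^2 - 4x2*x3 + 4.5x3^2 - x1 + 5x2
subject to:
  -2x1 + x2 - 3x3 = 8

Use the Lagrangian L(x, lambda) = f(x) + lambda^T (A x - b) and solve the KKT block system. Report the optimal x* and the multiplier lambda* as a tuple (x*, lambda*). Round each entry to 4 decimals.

Form the Lagrangian:
  L(x, lambda) = (1/2) x^T Q x + c^T x + lambda^T (A x - b)
Stationarity (grad_x L = 0): Q x + c + A^T lambda = 0.
Primal feasibility: A x = b.

This gives the KKT block system:
  [ Q   A^T ] [ x     ]   [-c ]
  [ A    0  ] [ lambda ] = [ b ]

Solving the linear system:
  x*      = (-1.0285, -0.4377, -2.1269)
  lambda* = (-5.4543)
  f(x*)   = 21.2372

x* = (-1.0285, -0.4377, -2.1269), lambda* = (-5.4543)


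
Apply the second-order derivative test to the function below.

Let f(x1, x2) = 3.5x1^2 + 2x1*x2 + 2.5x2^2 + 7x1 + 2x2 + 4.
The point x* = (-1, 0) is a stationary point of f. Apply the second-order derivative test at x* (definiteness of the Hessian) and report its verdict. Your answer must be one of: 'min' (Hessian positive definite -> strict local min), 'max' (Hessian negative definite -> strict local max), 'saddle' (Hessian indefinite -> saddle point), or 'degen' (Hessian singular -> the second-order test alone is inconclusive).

Compute the Hessian H = grad^2 f:
  H = [[7, 2], [2, 5]]
Verify stationarity: grad f(x*) = H x* + g = (0, 0).
Eigenvalues of H: 3.7639, 8.2361.
Both eigenvalues > 0, so H is positive definite -> x* is a strict local min.

min


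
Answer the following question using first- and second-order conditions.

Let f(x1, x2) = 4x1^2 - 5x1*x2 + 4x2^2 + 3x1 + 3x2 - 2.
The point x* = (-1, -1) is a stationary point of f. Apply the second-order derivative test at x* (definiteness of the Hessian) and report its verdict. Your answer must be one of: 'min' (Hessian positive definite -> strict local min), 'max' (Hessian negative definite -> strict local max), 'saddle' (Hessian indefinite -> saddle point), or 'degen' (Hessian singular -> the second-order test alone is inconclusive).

Compute the Hessian H = grad^2 f:
  H = [[8, -5], [-5, 8]]
Verify stationarity: grad f(x*) = H x* + g = (0, 0).
Eigenvalues of H: 3, 13.
Both eigenvalues > 0, so H is positive definite -> x* is a strict local min.

min


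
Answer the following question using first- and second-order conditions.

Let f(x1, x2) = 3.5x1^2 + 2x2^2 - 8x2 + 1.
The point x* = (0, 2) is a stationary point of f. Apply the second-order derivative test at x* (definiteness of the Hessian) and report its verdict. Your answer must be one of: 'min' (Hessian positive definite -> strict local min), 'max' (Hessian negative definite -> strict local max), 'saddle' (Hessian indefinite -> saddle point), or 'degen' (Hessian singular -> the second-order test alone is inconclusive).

Compute the Hessian H = grad^2 f:
  H = [[7, 0], [0, 4]]
Verify stationarity: grad f(x*) = H x* + g = (0, 0).
Eigenvalues of H: 4, 7.
Both eigenvalues > 0, so H is positive definite -> x* is a strict local min.

min


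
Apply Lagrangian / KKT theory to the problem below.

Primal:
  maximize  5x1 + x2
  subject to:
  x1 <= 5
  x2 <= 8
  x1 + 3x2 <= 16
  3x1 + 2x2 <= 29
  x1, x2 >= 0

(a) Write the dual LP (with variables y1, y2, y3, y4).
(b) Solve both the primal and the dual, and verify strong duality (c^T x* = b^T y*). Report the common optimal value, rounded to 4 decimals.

The standard primal-dual pair for 'max c^T x s.t. A x <= b, x >= 0' is:
  Dual:  min b^T y  s.t.  A^T y >= c,  y >= 0.

So the dual LP is:
  minimize  5y1 + 8y2 + 16y3 + 29y4
  subject to:
    y1 + y3 + 3y4 >= 5
    y2 + 3y3 + 2y4 >= 1
    y1, y2, y3, y4 >= 0

Solving the primal: x* = (5, 3.6667).
  primal value c^T x* = 28.6667.
Solving the dual: y* = (4.6667, 0, 0.3333, 0).
  dual value b^T y* = 28.6667.
Strong duality: c^T x* = b^T y*. Confirmed.

28.6667


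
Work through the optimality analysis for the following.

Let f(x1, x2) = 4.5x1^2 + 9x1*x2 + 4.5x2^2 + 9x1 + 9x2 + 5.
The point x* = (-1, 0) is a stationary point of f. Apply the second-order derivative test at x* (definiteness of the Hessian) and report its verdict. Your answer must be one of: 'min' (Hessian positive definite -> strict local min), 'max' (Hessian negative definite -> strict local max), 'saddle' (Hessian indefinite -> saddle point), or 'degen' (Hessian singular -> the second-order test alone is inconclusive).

Compute the Hessian H = grad^2 f:
  H = [[9, 9], [9, 9]]
Verify stationarity: grad f(x*) = H x* + g = (0, 0).
Eigenvalues of H: 0, 18.
H has a zero eigenvalue (singular; positive semidefinite but not definite), so H is neither positive definite, negative definite, nor indefinite. The second-order test alone is inconclusive -> degen.
(Indeed, f is constant along the null direction of H through x*, so x* is not a strict local extremum.)

degen


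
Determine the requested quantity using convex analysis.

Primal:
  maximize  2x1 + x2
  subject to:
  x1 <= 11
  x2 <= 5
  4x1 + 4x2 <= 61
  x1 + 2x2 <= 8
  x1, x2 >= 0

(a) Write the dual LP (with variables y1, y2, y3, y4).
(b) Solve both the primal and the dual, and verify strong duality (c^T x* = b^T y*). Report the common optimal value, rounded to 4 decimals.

The standard primal-dual pair for 'max c^T x s.t. A x <= b, x >= 0' is:
  Dual:  min b^T y  s.t.  A^T y >= c,  y >= 0.

So the dual LP is:
  minimize  11y1 + 5y2 + 61y3 + 8y4
  subject to:
    y1 + 4y3 + y4 >= 2
    y2 + 4y3 + 2y4 >= 1
    y1, y2, y3, y4 >= 0

Solving the primal: x* = (8, 0).
  primal value c^T x* = 16.
Solving the dual: y* = (0, 0, 0, 2).
  dual value b^T y* = 16.
Strong duality: c^T x* = b^T y*. Confirmed.

16


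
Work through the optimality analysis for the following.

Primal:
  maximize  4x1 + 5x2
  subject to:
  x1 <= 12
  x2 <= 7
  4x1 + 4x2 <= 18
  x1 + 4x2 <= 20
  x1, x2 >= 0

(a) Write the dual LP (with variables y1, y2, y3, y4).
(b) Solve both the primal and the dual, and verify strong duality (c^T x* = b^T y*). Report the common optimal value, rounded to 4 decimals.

The standard primal-dual pair for 'max c^T x s.t. A x <= b, x >= 0' is:
  Dual:  min b^T y  s.t.  A^T y >= c,  y >= 0.

So the dual LP is:
  minimize  12y1 + 7y2 + 18y3 + 20y4
  subject to:
    y1 + 4y3 + y4 >= 4
    y2 + 4y3 + 4y4 >= 5
    y1, y2, y3, y4 >= 0

Solving the primal: x* = (0, 4.5).
  primal value c^T x* = 22.5.
Solving the dual: y* = (0, 0, 1.25, 0).
  dual value b^T y* = 22.5.
Strong duality: c^T x* = b^T y*. Confirmed.

22.5


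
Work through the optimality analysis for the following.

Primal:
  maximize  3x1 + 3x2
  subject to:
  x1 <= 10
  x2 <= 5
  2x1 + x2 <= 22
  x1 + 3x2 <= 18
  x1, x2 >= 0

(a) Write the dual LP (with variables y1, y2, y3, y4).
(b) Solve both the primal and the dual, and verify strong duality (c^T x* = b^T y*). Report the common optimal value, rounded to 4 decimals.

The standard primal-dual pair for 'max c^T x s.t. A x <= b, x >= 0' is:
  Dual:  min b^T y  s.t.  A^T y >= c,  y >= 0.

So the dual LP is:
  minimize  10y1 + 5y2 + 22y3 + 18y4
  subject to:
    y1 + 2y3 + y4 >= 3
    y2 + y3 + 3y4 >= 3
    y1, y2, y3, y4 >= 0

Solving the primal: x* = (9.6, 2.8).
  primal value c^T x* = 37.2.
Solving the dual: y* = (0, 0, 1.2, 0.6).
  dual value b^T y* = 37.2.
Strong duality: c^T x* = b^T y*. Confirmed.

37.2


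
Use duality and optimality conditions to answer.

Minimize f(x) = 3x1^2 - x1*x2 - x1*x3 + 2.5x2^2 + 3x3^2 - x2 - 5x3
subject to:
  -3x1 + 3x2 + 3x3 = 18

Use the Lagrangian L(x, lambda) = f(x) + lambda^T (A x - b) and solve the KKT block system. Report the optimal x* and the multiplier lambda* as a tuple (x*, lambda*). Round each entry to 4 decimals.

Form the Lagrangian:
  L(x, lambda) = (1/2) x^T Q x + c^T x + lambda^T (A x - b)
Stationarity (grad_x L = 0): Q x + c + A^T lambda = 0.
Primal feasibility: A x = b.

This gives the KKT block system:
  [ Q   A^T ] [ x     ]   [-c ]
  [ A    0  ] [ lambda ] = [ b ]

Solving the linear system:
  x*      = (-1.1216, 2.2973, 2.5811)
  lambda* = (-3.8694)
  f(x*)   = 27.223

x* = (-1.1216, 2.2973, 2.5811), lambda* = (-3.8694)
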